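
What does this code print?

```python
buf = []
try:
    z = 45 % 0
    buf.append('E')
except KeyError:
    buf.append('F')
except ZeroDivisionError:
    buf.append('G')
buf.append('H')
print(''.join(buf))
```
GH

ZeroDivisionError is caught by its specific handler, not KeyError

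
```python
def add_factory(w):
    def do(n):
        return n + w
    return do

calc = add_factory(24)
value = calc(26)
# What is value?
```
50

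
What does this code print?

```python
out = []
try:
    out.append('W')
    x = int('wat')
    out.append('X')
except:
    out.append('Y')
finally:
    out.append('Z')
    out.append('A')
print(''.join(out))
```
WYZA

Code before exception runs, then except, then all of finally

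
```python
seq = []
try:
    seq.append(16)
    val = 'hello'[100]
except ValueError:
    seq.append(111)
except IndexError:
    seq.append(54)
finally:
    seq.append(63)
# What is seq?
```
[16, 54, 63]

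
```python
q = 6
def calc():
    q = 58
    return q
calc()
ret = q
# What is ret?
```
6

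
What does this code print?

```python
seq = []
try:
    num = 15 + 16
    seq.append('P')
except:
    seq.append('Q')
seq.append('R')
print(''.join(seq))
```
PR

No exception, try block completes normally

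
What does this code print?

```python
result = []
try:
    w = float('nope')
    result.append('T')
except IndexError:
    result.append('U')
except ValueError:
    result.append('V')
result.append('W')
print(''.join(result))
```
VW

ValueError is caught by its specific handler, not IndexError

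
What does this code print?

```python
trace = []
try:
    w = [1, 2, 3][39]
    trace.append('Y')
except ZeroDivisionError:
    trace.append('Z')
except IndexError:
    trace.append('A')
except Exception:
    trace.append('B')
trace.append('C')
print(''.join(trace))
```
AC

IndexError matches before generic Exception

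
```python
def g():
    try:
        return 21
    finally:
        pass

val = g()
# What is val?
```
21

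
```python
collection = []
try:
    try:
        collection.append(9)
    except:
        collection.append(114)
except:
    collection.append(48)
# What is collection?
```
[9]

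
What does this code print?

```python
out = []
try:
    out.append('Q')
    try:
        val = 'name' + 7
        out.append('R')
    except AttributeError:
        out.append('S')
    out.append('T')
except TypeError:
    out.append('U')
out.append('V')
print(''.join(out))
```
QUV

Inner handler doesn't match, propagates to outer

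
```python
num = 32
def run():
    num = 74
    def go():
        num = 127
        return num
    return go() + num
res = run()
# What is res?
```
201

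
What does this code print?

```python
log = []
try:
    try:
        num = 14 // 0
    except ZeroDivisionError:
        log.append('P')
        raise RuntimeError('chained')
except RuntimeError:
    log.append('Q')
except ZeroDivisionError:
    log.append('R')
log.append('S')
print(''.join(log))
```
PQS

RuntimeError raised and caught, original ZeroDivisionError not re-raised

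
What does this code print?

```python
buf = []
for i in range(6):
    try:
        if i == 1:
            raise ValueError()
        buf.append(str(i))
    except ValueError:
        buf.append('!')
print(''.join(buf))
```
0!2345

Exception on i=1 caught, loop continues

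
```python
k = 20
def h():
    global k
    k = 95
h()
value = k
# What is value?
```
95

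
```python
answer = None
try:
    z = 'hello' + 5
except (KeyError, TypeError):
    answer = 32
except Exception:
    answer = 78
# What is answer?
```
32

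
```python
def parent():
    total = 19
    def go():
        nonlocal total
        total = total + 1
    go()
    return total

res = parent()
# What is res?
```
20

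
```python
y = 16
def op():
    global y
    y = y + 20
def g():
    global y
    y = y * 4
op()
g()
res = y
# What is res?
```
144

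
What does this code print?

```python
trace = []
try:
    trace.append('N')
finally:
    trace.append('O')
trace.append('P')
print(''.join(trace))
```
NOP

try/finally without except, no exception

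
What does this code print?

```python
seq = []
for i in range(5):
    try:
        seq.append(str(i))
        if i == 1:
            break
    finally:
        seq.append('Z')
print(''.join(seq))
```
0Z1Z

finally runs even when breaking out of loop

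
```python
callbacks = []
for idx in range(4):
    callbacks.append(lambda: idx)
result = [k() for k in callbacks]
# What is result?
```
[3, 3, 3, 3]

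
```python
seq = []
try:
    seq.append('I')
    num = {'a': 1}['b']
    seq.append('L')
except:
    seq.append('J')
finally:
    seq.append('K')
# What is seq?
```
['I', 'J', 'K']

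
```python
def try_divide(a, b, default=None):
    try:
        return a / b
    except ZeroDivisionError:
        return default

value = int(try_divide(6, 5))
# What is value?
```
1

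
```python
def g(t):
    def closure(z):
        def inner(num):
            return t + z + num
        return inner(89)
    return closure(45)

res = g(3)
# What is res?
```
137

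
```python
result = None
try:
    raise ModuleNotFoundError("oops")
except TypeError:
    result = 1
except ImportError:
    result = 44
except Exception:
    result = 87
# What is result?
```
44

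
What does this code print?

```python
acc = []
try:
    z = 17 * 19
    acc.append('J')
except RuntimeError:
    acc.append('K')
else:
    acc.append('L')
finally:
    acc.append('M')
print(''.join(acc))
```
JLM

else runs before finally when no exception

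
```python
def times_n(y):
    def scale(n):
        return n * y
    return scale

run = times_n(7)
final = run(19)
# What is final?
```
133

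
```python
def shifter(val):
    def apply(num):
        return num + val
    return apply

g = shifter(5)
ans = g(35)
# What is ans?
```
40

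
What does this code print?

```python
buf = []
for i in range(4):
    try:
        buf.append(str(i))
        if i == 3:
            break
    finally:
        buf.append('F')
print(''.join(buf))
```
0F1F2F3F

finally runs even when breaking out of loop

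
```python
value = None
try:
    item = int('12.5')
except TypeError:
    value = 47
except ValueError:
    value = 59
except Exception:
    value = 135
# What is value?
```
59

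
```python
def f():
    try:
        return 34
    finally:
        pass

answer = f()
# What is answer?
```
34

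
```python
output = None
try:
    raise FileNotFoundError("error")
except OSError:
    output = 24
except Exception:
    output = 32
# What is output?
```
24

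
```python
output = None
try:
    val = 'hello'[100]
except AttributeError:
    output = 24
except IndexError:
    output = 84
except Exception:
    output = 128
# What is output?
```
84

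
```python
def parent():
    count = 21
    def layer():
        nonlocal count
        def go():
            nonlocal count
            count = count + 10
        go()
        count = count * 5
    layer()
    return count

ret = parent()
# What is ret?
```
155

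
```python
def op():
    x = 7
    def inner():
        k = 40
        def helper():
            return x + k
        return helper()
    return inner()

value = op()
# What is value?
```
47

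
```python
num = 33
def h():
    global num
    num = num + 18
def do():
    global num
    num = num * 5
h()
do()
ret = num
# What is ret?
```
255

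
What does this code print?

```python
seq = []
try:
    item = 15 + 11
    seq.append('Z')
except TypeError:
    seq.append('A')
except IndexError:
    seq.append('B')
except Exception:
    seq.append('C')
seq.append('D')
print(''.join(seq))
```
ZD

No exception, try block completes normally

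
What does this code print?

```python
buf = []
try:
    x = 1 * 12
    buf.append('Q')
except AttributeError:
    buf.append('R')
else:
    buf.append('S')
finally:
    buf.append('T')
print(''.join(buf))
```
QST

else runs before finally when no exception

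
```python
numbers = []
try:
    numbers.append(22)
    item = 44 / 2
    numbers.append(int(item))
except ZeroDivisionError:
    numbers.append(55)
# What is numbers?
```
[22, 22]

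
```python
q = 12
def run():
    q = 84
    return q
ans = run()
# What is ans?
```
84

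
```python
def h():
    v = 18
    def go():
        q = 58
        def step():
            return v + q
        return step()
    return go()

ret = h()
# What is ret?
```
76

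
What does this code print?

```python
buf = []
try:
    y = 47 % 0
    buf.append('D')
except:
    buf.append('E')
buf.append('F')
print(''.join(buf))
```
EF

Exception raised in try, caught by bare except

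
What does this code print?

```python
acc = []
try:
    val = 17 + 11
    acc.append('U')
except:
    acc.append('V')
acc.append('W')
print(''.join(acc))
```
UW

No exception, try block completes normally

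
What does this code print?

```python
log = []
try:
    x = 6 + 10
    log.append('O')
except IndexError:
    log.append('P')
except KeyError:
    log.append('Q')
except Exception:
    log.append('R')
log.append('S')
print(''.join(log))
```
OS

No exception, try block completes normally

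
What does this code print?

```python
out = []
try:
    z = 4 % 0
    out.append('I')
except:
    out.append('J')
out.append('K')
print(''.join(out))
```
JK

Exception raised in try, caught by bare except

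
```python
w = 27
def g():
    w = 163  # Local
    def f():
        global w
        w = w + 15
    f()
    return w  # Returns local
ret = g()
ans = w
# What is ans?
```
42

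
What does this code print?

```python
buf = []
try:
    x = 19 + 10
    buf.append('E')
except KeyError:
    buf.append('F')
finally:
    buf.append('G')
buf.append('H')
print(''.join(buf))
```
EGH

finally runs after normal execution too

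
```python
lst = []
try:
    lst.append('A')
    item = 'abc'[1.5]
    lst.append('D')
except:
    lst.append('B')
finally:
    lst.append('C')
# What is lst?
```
['A', 'B', 'C']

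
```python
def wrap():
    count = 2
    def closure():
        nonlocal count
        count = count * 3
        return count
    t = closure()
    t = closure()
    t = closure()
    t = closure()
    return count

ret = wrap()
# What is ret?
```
162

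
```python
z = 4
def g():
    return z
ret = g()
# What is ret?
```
4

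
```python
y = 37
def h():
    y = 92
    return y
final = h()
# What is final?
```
92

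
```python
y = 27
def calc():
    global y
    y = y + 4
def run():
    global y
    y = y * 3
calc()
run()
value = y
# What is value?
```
93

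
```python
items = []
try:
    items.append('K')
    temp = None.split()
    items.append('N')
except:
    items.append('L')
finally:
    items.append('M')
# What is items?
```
['K', 'L', 'M']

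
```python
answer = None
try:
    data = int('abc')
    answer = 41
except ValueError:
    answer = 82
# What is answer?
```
82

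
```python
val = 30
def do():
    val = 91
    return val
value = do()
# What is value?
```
91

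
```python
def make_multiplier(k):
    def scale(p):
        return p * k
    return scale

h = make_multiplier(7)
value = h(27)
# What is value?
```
189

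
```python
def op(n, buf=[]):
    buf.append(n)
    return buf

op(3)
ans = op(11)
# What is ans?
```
[3, 11]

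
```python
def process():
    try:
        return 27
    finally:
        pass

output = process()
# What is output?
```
27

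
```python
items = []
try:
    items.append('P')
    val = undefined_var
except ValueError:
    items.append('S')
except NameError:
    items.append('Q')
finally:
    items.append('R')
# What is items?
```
['P', 'Q', 'R']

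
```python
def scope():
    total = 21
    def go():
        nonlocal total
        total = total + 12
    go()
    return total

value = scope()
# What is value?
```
33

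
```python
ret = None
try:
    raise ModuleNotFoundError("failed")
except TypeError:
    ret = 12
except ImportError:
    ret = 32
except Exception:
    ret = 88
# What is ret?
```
32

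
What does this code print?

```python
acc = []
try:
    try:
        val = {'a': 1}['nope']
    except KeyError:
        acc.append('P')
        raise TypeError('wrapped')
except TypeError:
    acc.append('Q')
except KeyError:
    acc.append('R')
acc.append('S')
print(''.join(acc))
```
PQS

TypeError raised and caught, original KeyError not re-raised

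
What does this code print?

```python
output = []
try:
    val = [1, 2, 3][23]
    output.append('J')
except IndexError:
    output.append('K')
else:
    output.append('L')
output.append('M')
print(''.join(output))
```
KM

else block skipped when exception is caught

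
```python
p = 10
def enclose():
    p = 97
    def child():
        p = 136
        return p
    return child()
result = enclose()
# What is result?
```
136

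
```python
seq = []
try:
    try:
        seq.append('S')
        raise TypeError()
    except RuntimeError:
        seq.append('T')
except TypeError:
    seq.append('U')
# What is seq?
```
['S', 'U']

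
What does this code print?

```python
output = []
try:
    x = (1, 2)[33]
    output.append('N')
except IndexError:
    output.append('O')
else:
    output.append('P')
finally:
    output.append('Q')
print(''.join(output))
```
OQ

Exception: except runs, else skipped, finally runs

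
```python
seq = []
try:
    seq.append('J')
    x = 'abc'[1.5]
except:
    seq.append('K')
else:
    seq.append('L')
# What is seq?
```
['J', 'K']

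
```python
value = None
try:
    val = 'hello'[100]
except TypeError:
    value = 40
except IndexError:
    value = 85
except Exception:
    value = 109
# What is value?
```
85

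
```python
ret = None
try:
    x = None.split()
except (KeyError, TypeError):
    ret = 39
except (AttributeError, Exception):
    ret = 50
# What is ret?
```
50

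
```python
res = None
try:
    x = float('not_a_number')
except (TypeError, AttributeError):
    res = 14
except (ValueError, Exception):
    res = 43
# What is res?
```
43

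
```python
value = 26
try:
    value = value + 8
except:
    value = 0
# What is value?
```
34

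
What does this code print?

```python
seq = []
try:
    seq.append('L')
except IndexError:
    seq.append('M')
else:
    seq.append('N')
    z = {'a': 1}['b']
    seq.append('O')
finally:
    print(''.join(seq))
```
LN

Try succeeds, else appends 'N', KeyError in else is uncaught, finally prints before exception propagates ('O' never appended)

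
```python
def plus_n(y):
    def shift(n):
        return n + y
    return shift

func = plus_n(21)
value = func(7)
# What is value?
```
28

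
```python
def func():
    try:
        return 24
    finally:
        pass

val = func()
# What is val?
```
24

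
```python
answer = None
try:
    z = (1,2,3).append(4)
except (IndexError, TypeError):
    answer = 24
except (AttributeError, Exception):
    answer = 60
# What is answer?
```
60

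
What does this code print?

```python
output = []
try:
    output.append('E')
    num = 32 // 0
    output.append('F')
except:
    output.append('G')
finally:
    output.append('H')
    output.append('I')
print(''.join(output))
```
EGHI

Code before exception runs, then except, then all of finally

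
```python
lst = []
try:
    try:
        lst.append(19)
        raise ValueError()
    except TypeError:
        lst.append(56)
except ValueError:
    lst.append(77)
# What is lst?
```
[19, 77]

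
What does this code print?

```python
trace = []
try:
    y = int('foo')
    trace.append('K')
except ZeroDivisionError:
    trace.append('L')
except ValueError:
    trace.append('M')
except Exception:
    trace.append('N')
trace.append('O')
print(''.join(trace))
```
MO

ValueError matches before generic Exception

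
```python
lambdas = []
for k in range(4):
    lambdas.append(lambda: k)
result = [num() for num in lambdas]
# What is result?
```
[3, 3, 3, 3]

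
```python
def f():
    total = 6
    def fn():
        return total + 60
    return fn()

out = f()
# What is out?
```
66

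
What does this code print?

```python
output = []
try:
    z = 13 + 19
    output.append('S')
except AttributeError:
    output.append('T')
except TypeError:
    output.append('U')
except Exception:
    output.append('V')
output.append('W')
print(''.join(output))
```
SW

No exception, try block completes normally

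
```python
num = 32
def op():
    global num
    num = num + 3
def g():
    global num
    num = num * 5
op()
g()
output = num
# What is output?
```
175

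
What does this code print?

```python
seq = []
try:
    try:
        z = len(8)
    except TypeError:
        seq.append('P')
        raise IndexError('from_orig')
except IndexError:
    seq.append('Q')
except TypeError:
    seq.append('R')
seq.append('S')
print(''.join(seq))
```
PQS

IndexError raised and caught, original TypeError not re-raised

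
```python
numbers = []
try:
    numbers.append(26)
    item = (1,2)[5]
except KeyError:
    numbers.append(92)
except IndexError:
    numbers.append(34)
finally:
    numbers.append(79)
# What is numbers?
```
[26, 34, 79]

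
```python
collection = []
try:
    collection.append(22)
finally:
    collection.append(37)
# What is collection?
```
[22, 37]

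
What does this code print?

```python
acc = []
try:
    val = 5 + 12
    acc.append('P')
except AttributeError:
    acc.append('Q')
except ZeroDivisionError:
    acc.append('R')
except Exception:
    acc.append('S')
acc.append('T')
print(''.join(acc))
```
PT

No exception, try block completes normally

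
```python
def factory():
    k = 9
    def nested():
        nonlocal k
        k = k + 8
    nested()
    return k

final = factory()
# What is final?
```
17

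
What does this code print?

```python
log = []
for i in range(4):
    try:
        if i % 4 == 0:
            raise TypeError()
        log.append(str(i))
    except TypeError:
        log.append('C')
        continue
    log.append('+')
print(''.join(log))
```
C1+2+3+

continue in except skips rest of loop body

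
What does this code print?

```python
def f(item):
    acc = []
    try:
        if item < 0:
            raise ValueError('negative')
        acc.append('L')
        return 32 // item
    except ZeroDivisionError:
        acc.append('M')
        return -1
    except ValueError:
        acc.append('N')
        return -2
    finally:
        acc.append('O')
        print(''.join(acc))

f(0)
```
LMO

item=0 causes ZeroDivisionError, caught, finally prints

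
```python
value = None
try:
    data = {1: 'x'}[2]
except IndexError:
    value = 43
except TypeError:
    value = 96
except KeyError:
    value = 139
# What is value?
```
139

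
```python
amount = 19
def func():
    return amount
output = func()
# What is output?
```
19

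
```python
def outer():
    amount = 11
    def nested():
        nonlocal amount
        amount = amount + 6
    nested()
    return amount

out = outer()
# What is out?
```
17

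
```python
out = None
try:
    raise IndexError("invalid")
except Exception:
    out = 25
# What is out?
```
25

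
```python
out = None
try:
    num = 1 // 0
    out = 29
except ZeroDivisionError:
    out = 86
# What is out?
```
86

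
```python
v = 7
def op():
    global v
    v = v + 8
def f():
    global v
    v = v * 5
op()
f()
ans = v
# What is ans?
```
75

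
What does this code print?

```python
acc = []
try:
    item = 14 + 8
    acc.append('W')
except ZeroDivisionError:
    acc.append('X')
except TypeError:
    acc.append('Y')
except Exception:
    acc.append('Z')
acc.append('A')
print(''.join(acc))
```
WA

No exception, try block completes normally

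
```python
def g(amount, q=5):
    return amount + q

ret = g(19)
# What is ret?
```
24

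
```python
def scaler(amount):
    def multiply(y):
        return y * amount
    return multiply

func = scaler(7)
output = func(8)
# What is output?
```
56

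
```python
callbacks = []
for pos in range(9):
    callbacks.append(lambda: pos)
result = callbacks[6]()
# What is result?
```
8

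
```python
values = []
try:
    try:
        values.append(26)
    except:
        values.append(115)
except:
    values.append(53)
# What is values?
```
[26]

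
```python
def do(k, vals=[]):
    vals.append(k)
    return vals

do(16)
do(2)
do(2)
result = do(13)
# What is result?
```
[16, 2, 2, 13]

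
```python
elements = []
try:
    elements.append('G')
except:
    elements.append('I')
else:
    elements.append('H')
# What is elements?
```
['G', 'H']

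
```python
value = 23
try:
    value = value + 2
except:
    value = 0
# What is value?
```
25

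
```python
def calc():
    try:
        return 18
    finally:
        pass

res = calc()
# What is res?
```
18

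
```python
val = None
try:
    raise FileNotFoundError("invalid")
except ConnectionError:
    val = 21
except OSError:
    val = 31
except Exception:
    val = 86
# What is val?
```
31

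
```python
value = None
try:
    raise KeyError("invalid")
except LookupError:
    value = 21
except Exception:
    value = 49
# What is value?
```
21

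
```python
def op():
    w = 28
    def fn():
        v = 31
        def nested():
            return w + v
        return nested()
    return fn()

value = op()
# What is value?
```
59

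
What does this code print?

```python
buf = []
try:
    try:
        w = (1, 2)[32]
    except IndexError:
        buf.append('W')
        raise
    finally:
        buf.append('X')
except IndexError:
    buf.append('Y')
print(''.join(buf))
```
WXY

finally runs before re-raised exception propagates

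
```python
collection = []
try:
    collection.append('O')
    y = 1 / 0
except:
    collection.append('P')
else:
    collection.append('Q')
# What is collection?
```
['O', 'P']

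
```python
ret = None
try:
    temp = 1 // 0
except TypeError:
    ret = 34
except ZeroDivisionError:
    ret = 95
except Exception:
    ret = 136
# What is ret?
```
95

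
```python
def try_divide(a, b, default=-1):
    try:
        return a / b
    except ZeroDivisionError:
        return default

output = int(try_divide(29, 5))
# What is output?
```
5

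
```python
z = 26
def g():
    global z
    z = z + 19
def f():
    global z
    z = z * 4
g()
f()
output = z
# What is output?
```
180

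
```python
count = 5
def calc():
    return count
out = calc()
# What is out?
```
5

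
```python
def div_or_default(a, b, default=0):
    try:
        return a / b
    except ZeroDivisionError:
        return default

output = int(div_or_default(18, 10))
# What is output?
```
1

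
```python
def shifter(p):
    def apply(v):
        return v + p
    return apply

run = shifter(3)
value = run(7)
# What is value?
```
10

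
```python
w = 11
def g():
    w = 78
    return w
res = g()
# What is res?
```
78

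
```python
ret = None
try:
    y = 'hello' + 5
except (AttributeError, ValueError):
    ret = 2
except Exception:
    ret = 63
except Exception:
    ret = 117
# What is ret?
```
63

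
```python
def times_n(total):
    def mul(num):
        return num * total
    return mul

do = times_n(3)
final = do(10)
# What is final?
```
30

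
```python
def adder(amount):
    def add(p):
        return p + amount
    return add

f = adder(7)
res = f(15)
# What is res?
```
22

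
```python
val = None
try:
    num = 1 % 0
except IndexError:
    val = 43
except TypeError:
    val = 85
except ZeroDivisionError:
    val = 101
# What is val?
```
101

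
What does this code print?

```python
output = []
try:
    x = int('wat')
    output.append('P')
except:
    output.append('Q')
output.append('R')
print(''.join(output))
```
QR

Exception raised in try, caught by bare except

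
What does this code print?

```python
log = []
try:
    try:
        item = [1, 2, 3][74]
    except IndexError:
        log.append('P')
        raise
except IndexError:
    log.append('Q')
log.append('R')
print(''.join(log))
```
PQR

raise without argument re-raises current exception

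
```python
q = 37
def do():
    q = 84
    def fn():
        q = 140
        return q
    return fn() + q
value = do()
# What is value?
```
224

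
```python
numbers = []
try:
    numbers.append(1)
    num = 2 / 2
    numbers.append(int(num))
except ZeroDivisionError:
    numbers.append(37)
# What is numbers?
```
[1, 1]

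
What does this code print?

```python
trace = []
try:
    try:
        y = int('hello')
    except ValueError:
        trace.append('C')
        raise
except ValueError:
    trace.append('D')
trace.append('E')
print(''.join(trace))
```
CDE

raise without argument re-raises current exception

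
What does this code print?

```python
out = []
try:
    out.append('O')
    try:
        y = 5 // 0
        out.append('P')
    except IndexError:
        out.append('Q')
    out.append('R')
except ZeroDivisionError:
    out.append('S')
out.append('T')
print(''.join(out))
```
OST

Inner handler doesn't match, propagates to outer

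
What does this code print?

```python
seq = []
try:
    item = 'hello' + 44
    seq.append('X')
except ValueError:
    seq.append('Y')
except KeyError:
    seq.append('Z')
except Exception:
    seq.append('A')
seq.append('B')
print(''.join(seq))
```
AB

TypeError not specifically caught, falls to Exception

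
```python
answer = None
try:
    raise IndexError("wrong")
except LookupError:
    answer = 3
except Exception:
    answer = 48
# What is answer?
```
3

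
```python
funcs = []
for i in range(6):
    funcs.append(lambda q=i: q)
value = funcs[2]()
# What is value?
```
2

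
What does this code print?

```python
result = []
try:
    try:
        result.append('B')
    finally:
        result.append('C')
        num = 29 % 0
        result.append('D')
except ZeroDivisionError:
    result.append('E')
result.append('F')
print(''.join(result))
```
BCEF

Exception in inner finally caught by outer except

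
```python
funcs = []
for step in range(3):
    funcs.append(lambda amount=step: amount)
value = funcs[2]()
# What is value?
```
2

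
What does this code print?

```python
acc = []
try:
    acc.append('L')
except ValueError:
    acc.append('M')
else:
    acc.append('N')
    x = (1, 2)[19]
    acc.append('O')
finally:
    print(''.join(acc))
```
LN

Try succeeds, else appends 'N', IndexError in else is uncaught, finally prints before exception propagates ('O' never appended)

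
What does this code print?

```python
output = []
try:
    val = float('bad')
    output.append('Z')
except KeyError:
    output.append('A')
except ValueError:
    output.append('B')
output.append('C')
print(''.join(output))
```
BC

ValueError is caught by its specific handler, not KeyError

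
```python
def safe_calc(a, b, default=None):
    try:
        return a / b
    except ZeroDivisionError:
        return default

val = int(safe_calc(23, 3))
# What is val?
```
7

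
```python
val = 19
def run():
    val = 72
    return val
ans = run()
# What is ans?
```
72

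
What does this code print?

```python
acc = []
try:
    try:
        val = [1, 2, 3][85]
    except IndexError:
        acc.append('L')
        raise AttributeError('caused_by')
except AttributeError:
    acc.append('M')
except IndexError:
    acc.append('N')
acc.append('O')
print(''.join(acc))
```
LMO

AttributeError raised and caught, original IndexError not re-raised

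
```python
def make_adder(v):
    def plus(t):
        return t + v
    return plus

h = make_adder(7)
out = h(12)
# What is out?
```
19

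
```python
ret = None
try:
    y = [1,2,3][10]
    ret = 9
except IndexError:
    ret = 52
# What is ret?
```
52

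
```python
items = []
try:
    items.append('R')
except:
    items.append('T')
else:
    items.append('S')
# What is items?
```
['R', 'S']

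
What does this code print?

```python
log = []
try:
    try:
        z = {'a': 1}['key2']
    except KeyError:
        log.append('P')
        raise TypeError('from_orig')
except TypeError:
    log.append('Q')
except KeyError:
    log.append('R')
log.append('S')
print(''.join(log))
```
PQS

TypeError raised and caught, original KeyError not re-raised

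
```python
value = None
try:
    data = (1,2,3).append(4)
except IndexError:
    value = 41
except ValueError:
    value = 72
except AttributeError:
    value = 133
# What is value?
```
133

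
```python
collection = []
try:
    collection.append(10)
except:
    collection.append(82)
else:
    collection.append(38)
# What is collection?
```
[10, 38]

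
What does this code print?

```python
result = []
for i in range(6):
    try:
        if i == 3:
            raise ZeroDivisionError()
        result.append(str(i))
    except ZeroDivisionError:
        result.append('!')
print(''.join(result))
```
012!45

Exception on i=3 caught, loop continues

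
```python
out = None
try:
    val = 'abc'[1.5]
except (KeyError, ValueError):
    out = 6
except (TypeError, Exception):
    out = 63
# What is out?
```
63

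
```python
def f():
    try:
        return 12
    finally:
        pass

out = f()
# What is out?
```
12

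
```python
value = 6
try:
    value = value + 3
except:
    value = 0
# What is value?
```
9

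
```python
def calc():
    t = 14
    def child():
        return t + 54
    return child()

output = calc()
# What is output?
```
68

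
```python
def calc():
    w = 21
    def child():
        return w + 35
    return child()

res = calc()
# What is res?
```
56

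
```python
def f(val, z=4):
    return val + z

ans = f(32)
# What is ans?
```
36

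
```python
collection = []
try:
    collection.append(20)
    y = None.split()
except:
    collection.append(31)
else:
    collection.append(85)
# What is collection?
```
[20, 31]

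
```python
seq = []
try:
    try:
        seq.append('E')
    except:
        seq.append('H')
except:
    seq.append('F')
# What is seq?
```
['E']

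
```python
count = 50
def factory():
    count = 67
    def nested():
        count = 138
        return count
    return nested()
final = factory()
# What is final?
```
138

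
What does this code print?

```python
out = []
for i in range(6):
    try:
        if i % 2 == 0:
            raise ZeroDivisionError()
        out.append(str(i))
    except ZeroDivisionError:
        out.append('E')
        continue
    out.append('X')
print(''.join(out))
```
E1XE3XE5X

continue in except skips rest of loop body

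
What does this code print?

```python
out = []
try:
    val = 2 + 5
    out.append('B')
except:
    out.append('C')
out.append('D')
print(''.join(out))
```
BD

No exception, try block completes normally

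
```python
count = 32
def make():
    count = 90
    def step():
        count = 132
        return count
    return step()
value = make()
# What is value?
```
132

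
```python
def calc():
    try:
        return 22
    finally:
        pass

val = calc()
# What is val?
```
22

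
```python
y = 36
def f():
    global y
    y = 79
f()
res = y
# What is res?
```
79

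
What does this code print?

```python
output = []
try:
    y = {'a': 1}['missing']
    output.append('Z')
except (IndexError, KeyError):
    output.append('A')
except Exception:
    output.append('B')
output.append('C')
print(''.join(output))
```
AC

KeyError matches tuple containing it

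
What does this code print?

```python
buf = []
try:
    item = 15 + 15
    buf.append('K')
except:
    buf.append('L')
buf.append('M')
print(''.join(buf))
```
KM

No exception, try block completes normally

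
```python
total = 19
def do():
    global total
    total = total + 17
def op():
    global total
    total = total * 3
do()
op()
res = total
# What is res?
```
108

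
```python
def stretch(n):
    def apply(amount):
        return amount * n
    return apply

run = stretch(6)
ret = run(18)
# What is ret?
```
108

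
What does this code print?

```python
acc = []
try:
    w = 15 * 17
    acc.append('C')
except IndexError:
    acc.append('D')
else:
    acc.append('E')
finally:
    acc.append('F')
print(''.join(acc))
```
CEF

else runs before finally when no exception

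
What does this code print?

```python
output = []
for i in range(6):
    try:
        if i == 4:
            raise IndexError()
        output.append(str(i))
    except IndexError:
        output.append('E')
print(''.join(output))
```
0123E5

Exception on i=4 caught, loop continues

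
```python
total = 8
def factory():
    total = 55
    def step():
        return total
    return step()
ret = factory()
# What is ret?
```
55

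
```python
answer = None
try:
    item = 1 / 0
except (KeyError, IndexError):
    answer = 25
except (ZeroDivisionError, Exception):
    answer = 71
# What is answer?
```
71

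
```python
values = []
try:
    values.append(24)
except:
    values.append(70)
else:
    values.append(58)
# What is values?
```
[24, 58]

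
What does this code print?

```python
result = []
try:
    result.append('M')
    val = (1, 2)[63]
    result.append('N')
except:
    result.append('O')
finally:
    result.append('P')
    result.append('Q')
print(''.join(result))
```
MOPQ

Code before exception runs, then except, then all of finally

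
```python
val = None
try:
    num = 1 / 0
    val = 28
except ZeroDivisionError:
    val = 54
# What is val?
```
54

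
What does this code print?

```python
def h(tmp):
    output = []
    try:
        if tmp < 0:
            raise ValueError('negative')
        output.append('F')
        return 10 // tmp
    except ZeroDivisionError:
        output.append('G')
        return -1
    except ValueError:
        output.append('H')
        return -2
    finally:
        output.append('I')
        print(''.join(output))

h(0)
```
FGI

tmp=0 causes ZeroDivisionError, caught, finally prints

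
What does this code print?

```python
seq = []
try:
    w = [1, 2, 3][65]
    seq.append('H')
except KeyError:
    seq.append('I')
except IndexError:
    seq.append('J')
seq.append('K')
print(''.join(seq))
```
JK

IndexError is caught by its specific handler, not KeyError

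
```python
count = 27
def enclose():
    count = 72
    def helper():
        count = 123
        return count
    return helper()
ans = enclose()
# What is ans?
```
123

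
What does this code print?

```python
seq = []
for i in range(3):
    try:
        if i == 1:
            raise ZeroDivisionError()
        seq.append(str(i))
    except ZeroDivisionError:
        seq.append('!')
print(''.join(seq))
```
0!2

Exception on i=1 caught, loop continues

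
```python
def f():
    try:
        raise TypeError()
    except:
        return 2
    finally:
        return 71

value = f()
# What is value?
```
71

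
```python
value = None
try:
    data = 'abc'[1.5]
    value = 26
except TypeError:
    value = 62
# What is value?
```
62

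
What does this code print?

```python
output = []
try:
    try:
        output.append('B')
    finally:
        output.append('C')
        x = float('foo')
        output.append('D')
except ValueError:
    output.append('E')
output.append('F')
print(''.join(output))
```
BCEF

Exception in inner finally caught by outer except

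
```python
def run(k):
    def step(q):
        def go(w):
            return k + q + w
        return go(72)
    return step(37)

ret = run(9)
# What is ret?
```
118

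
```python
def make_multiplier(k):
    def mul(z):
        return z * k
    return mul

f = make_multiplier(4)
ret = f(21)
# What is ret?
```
84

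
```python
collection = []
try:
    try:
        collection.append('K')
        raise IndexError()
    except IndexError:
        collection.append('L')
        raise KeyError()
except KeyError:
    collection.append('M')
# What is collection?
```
['K', 'L', 'M']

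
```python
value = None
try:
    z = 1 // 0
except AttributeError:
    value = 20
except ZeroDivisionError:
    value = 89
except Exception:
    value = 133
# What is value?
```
89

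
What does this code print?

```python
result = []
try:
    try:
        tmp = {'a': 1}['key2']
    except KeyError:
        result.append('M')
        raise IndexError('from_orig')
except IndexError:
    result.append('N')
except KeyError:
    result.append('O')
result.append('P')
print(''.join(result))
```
MNP

IndexError raised and caught, original KeyError not re-raised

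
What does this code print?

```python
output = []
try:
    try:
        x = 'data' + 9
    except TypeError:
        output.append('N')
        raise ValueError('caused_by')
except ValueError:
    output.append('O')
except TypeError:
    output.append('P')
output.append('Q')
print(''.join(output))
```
NOQ

ValueError raised and caught, original TypeError not re-raised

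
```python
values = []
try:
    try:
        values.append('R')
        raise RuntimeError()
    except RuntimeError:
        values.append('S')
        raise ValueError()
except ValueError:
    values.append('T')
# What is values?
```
['R', 'S', 'T']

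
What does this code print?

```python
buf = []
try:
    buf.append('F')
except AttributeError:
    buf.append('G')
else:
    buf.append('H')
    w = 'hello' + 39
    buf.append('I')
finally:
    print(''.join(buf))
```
FH

Try succeeds, else appends 'H', TypeError in else is uncaught, finally prints before exception propagates ('I' never appended)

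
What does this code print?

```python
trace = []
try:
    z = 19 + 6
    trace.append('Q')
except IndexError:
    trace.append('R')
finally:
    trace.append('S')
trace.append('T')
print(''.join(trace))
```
QST

finally runs after normal execution too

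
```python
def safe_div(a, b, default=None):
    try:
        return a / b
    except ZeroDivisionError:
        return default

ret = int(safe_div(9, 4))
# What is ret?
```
2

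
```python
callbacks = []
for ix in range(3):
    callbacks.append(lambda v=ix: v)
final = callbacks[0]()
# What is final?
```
0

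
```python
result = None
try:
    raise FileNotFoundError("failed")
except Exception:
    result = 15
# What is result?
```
15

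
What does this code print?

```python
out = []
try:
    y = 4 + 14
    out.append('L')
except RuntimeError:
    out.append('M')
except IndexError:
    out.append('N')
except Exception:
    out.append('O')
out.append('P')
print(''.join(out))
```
LP

No exception, try block completes normally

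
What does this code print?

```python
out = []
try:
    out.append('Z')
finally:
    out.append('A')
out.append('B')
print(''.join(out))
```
ZAB

try/finally without except, no exception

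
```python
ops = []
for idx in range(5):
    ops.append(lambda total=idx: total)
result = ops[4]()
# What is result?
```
4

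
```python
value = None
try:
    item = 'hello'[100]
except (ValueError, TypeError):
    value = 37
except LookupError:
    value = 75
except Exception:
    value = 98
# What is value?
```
75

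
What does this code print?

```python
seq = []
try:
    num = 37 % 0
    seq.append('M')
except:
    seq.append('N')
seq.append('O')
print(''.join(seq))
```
NO

Exception raised in try, caught by bare except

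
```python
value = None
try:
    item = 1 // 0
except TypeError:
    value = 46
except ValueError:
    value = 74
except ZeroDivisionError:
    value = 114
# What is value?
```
114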